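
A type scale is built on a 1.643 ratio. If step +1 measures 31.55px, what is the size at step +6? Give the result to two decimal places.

377.73px

31.55 × 1.643⁵ = 31.55 × 11.97258 ≈ 377.735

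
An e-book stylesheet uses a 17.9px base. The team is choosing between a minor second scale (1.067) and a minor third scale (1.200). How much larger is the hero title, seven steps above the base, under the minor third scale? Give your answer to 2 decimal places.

35.95px

Minor second: 17.9 × 1.067⁷ = 28.1841px
Minor third: 17.9 × 1.200⁷ = 64.1389px
Difference: 64.1389 − 28.1841 = 35.9548px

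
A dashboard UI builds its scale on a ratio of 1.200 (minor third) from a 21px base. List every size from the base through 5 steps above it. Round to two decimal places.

Step 0: 21px
Step 1: 21.0 × 1.200 = 25.20
Step 2: 21.0 × 1.200² = 30.24
Step 3: 21.0 × 1.200³ = 36.29
Step 4: 21.0 × 1.200⁴ = 43.55
Step 5: 21.0 × 1.200⁵ = 52.25

21.00px, 25.20px, 30.24px, 36.29px, 43.55px, 52.25px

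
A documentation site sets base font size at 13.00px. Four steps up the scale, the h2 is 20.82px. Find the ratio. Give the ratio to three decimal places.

1.125

r⁴ = 20.82 / 13.00, so r = (20.82/13.00)^(1/4).
r = 1.6015^(1/4) ≈ 1.1250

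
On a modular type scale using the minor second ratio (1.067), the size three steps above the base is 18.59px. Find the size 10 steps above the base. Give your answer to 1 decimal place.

29.3px

The gap is 10 − (3) = 7 steps, so the factor is 1.067^7.
18.59 × 1.067⁷ = 18.59 × 1.57453 ≈ 29.271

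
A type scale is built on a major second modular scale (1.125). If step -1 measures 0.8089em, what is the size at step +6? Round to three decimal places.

1.845em

0.8089 × 1.125⁷ = 0.8089 × 2.28070 ≈ 1.845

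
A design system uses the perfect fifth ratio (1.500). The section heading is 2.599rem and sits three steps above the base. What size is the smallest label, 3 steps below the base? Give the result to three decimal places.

Moving from step +3 to step -3 is 6 steps down, so divide by r⁶.
2.599 ÷ 1.500⁶ = 2.599 ÷ 11.39062 ≈ 0.228

0.228rem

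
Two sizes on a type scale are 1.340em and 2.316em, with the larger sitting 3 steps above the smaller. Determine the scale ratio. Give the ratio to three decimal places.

r³ = 2.316 / 1.340, so r = (2.316/1.340)^(1/3).
r = 1.7284^(1/3) ≈ 1.2001

1.200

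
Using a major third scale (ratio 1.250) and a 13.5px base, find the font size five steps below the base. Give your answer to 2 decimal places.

Every step multiplies by the scale ratio.
13.5 ÷ 1.250⁵ = 13.5 ÷ 3.05176 ≈ 4.42

4.42px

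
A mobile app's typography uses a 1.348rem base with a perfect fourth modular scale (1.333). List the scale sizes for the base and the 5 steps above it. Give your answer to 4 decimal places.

1.3480rem, 1.7969rem, 2.3952rem, 3.1929rem, 4.2561rem, 5.6734rem

Step 0: 1.348rem
Step 1: 1.348 × 1.333 = 1.7969
Step 2: 1.348 × 1.333² = 2.3952
Step 3: 1.348 × 1.333³ = 3.1929
Step 4: 1.348 × 1.333⁴ = 4.2561
Step 5: 1.348 × 1.333⁵ = 5.6734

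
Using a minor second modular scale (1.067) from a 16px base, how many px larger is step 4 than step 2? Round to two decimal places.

2.52px

Step 2: 16.0 × 1.067² = 18.2158px
Step 4: 16.0 × 1.067⁴ = 20.7385px
Difference: 20.7385 − 18.2158 = 2.5227px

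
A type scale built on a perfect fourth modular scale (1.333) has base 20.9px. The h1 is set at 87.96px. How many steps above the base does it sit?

5

1.333ⁿ = 87.96 / 20.9 = 4.2086
n = ln(4.2086) / ln(1.333) = 1.4371 / 0.2874 ≈ 5.00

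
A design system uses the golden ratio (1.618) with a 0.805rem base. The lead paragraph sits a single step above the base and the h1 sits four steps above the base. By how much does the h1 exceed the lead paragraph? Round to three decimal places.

4.215rem

Step 1: 0.805 × 1.618 = 1.30249rem
Step 4: 0.805 × 1.618⁴ = 5.51709rem
Difference: 5.51709 − 1.30249 = 4.21460rem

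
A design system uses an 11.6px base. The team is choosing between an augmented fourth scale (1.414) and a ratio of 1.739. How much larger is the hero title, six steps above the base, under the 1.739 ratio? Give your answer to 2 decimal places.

Augmented fourth: 11.6 × 1.414⁶ = 92.7159px
At 1.739: 11.6 × 1.739⁶ = 320.8156px
Difference: 320.8156 − 92.7159 = 228.0997px

228.10px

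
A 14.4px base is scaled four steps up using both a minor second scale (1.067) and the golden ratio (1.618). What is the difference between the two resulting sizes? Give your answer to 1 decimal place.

80.0px

Minor second: 14.4 × 1.067⁴ = 18.665px
Golden ratio: 14.4 × 1.618⁴ = 98.691px
Difference: 98.691 − 18.665 = 80.026px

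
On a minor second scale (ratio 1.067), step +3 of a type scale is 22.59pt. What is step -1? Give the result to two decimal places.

22.59 ÷ 1.067⁴ = 22.59 ÷ 1.29616 ≈ 17.428

17.43pt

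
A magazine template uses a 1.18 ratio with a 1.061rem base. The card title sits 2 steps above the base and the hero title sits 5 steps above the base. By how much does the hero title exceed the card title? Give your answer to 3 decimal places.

0.950rem

Step 2: 1.061 × 1.18² = 1.47734rem
Step 5: 1.061 × 1.18⁵ = 2.42731rem
Difference: 2.42731 − 1.47734 = 0.94997rem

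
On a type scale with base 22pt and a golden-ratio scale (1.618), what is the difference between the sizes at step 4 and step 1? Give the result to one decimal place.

Step 1: 22.0 × 1.618 = 35.596pt
Step 4: 22.0 × 1.618⁴ = 150.778pt
Difference: 150.778 − 35.596 = 115.182pt

115.2pt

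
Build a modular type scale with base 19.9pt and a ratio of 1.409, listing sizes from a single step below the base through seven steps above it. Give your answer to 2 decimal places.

14.12pt, 19.90pt, 28.04pt, 39.51pt, 55.67pt, 78.43pt, 110.51pt, 155.71pt, 219.40pt

Step -1: 19.9 ÷ 1.409 = 14.12
Step 0: 19.9pt
Step 1: 19.9 × 1.409 = 28.04
Step 2: 19.9 × 1.409² = 39.51
Step 3: 19.9 × 1.409³ = 55.67
Step 4: 19.9 × 1.409⁴ = 78.43
Step 5: 19.9 × 1.409⁵ = 110.51
Step 6: 19.9 × 1.409⁶ = 155.71
Step 7: 19.9 × 1.409⁷ = 219.40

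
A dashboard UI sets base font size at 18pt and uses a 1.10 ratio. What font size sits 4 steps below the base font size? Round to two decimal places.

12.29pt

18.0 ÷ 1.10⁴ = 18.0 ÷ 1.46410 ≈ 12.29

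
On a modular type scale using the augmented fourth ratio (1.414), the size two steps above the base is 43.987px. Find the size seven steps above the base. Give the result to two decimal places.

43.987 × 1.414⁵ = 43.987 × 5.65258 ≈ 248.640

248.64px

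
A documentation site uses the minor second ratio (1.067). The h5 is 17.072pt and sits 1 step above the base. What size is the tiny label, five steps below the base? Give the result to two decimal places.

11.57pt

The gap is -5 − (1) = -6 steps, so the factor is 1.067^-6.
17.072 ÷ 1.067⁶ = 17.072 ÷ 1.47566 ≈ 11.569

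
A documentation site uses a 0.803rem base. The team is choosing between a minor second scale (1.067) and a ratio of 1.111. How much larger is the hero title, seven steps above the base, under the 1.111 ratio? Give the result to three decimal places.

0.413rem

Minor second: 0.803 × 1.067⁷ = 1.26435rem
At 1.111: 0.803 × 1.111⁷ = 1.67770rem
Difference: 1.67770 − 1.26435 = 0.41335rem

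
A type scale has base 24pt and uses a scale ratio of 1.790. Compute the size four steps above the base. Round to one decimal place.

246.4pt

24.0 × 1.790⁴ = 24.0 × 10.26626 ≈ 246.39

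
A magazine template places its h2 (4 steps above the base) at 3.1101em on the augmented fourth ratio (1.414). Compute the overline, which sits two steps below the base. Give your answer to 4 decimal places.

Moving from step +4 to step -2 is 6 steps down, so divide by r⁶.
3.1101 ÷ 1.414⁶ = 3.1101 ÷ 7.99275 ≈ 0.3891

0.3891em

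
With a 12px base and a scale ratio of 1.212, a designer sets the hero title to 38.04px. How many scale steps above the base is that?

1.212ⁿ = 38.04 / 12 = 3.1700
n = ln(3.1700) / ln(1.212) = 1.1537 / 0.1923 ≈ 6.00

6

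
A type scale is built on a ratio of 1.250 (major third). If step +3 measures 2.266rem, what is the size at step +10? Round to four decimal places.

Moving from step +3 to step +10 is 7 steps up, so multiply by r⁷.
2.266 × 1.250⁷ = 2.266 × 4.76837 ≈ 10.8051

10.8051rem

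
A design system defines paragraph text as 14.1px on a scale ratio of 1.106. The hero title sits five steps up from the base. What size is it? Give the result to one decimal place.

A modular type scale is a geometric sequence: sizeₙ = base × rⁿ.
14.1 × 1.106⁵ = 14.1 × 1.65491 ≈ 23.33

23.3px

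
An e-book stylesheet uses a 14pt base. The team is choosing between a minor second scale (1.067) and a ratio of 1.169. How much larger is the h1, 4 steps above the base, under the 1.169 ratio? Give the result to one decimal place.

Minor second: 14.0 × 1.067⁴ = 18.146pt
At 1.169: 14.0 × 1.169⁴ = 26.145pt
Difference: 26.145 − 18.146 = 7.999pt

8.0pt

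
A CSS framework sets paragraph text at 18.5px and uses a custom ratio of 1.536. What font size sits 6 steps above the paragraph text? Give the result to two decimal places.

242.95px

18.5 × 1.536⁶ = 18.5 × 13.13250 ≈ 242.95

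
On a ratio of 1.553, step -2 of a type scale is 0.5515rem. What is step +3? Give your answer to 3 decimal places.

4.982rem

0.5515 × 1.553⁵ = 0.5515 × 9.03353 ≈ 4.982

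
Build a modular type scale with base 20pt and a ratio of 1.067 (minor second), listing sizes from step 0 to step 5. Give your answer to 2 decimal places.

Step 0: 20pt
Step 1: 20.0 × 1.067 = 21.34
Step 2: 20.0 × 1.067² = 22.77
Step 3: 20.0 × 1.067³ = 24.30
Step 4: 20.0 × 1.067⁴ = 25.92
Step 5: 20.0 × 1.067⁵ = 27.66

20.00pt, 21.34pt, 22.77pt, 24.30pt, 25.92pt, 27.66pt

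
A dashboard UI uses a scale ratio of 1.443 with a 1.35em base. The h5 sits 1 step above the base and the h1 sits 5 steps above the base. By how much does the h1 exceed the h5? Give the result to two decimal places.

Step 1: 1.35 × 1.443 = 1.9481em
Step 5: 1.35 × 1.443⁵ = 8.4463em
Difference: 8.4463 − 1.9481 = 6.4982em

6.50em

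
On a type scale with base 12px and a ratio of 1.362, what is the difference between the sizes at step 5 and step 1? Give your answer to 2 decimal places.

39.90px

Step 1: 12.0 × 1.362 = 16.3440px
Step 5: 12.0 × 1.362⁵ = 56.2428px
Difference: 56.2428 − 16.3440 = 39.8988px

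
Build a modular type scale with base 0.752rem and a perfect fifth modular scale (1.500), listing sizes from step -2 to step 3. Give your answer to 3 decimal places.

Step -2: 0.752 ÷ 1.500² = 0.334
Step -1: 0.752 ÷ 1.500 = 0.501
Step 0: 0.752rem
Step 1: 0.752 × 1.500 = 1.128
Step 2: 0.752 × 1.500² = 1.692
Step 3: 0.752 × 1.500³ = 2.538

0.334rem, 0.501rem, 0.752rem, 1.128rem, 1.692rem, 2.538rem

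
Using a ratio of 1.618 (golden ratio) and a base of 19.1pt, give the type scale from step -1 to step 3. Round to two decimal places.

11.80pt, 19.10pt, 30.90pt, 50.00pt, 80.90pt

Step -1: 19.1 ÷ 1.618 = 11.80
Step 0: 19.1pt
Step 1: 19.1 × 1.618 = 30.90
Step 2: 19.1 × 1.618² = 50.00
Step 3: 19.1 × 1.618³ = 80.90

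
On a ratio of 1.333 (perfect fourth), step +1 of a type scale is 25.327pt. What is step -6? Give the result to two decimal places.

25.327 ÷ 1.333⁷ = 25.327 ÷ 7.47844 ≈ 3.387

3.39pt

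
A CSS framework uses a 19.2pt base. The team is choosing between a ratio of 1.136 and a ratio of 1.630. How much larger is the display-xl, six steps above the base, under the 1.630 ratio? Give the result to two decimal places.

318.84pt

At 1.136: 19.2 × 1.136⁶ = 41.2640pt
At 1.630: 19.2 × 1.630⁶ = 360.1031pt
Difference: 360.1031 − 41.2640 = 318.8391pt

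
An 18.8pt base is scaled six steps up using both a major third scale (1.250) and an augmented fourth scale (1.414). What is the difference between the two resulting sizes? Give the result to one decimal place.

78.5pt

Major third: 18.8 × 1.250⁶ = 71.716pt
Augmented fourth: 18.8 × 1.414⁶ = 150.264pt
Difference: 150.264 − 71.716 = 78.548pt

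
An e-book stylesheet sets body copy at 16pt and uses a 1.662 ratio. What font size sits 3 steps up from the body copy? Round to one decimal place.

16.0 × 1.662³ = 16.0 × 4.59085 ≈ 73.45

73.5pt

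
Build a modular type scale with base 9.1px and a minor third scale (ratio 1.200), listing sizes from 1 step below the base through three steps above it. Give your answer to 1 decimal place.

Step -1: 9.1 ÷ 1.200 = 7.6
Step 0: 9.1px
Step 1: 9.1 × 1.200 = 10.9
Step 2: 9.1 × 1.200² = 13.1
Step 3: 9.1 × 1.200³ = 15.7

7.6px, 9.1px, 10.9px, 13.1px, 15.7px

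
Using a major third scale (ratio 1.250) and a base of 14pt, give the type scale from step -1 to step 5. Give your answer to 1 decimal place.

Step -1: 14.0 ÷ 1.250 = 11.2
Step 0: 14pt
Step 1: 14.0 × 1.250 = 17.5
Step 2: 14.0 × 1.250² = 21.9
Step 3: 14.0 × 1.250³ = 27.3
Step 4: 14.0 × 1.250⁴ = 34.2
Step 5: 14.0 × 1.250⁵ = 42.7

11.2pt, 14.0pt, 17.5pt, 21.9pt, 27.3pt, 34.2pt, 42.7pt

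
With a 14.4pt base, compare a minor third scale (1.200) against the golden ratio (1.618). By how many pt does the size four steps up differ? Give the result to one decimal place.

68.8pt

Minor third: 14.4 × 1.200⁴ = 29.860pt
Golden ratio: 14.4 × 1.618⁴ = 98.691pt
Difference: 98.691 − 29.860 = 68.831pt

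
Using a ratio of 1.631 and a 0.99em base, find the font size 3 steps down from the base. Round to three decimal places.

A modular type scale is a geometric sequence: sizeₙ = base × rⁿ.
0.99 ÷ 1.631³ = 0.99 ÷ 4.33872 ≈ 0.228

0.228em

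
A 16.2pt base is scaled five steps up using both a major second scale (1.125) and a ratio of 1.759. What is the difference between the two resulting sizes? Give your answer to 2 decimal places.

Major second: 16.2 × 1.125⁵ = 29.1929pt
At 1.759: 16.2 × 1.759⁵ = 272.7999pt
Difference: 272.7999 − 29.1929 = 243.6070pt

243.61pt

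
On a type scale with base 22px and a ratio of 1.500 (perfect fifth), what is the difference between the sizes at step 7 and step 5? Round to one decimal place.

Step 5: 22.0 × 1.500⁵ = 167.062px
Step 7: 22.0 × 1.500⁷ = 375.891px
Difference: 375.891 − 167.062 = 208.829px

208.8px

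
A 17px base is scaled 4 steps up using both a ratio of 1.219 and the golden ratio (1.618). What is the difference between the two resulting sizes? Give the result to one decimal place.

79.0px

At 1.219: 17.0 × 1.219⁴ = 37.537px
Golden ratio: 17.0 × 1.618⁴ = 116.510px
Difference: 116.510 − 37.537 = 78.973px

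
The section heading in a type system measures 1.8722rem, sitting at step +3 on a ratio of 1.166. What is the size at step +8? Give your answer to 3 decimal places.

The gap is 8 − (3) = 5 steps, so the factor is 1.166^5.
1.8722 × 1.166⁵ = 1.8722 × 2.15523 ≈ 4.035

4.035rem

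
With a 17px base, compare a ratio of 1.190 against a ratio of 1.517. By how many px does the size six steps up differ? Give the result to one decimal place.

At 1.190: 17.0 × 1.190⁶ = 48.276px
At 1.517: 17.0 × 1.517⁶ = 207.187px
Difference: 207.187 − 48.276 = 158.911px

158.9px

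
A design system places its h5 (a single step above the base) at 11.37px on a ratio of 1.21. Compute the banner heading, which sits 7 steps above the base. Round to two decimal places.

Moving from step +1 to step +7 is 6 steps up, so multiply by r⁶.
11.37 × 1.21⁶ = 11.37 × 3.13843 ≈ 35.684

35.68px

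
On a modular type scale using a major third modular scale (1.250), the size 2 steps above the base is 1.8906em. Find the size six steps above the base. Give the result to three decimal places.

4.616em

Moving from step +2 to step +6 is 4 steps up, so multiply by r⁴.
1.8906 × 1.250⁴ = 1.8906 × 2.44141 ≈ 4.616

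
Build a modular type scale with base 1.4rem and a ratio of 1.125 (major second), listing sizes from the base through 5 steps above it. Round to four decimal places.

Step 0: 1.4rem
Step 1: 1.4 × 1.125 = 1.5750
Step 2: 1.4 × 1.125² = 1.7719
Step 3: 1.4 × 1.125³ = 1.9934
Step 4: 1.4 × 1.125⁴ = 2.2425
Step 5: 1.4 × 1.125⁵ = 2.5228

1.4000rem, 1.5750rem, 1.7719rem, 1.9934rem, 2.2425rem, 2.5228rem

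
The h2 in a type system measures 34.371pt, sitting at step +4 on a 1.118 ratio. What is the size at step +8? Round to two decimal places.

34.371 × 1.118⁴ = 34.371 × 1.56231 ≈ 53.698

53.70pt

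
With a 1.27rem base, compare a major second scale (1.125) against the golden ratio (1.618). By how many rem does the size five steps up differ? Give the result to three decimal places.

11.794rem

Major second: 1.27 × 1.125⁵ = 2.28858rem
Golden ratio: 1.27 × 1.618⁵ = 14.08304rem
Difference: 14.08304 − 2.28858 = 11.79446rem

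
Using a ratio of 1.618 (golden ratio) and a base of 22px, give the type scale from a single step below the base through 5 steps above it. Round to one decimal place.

Step -1: 22.0 ÷ 1.618 = 13.6
Step 0: 22px
Step 1: 22.0 × 1.618 = 35.6
Step 2: 22.0 × 1.618² = 57.6
Step 3: 22.0 × 1.618³ = 93.2
Step 4: 22.0 × 1.618⁴ = 150.8
Step 5: 22.0 × 1.618⁵ = 244.0

13.6px, 22.0px, 35.6px, 57.6px, 93.2px, 150.8px, 244.0px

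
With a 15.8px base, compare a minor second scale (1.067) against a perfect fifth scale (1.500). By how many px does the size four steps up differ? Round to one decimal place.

59.5px

Minor second: 15.8 × 1.067⁴ = 20.479px
Perfect fifth: 15.8 × 1.500⁴ = 79.987px
Difference: 79.987 − 20.479 = 59.508px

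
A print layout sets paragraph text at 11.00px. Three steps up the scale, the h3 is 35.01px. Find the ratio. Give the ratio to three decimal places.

The ratio satisfies 11.00 × r³ = 35.01, so r = (35.01 / 11.00)^(1/3).
r = 3.1827^(1/3) ≈ 1.4710

1.471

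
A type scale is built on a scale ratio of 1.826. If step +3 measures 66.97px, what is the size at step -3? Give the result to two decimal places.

1.81px

66.97 ÷ 1.826⁶ = 66.97 ÷ 37.06847 ≈ 1.807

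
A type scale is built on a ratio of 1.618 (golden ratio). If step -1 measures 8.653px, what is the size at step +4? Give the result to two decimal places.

95.95px

8.653 × 1.618⁵ = 8.653 × 11.08901 ≈ 95.953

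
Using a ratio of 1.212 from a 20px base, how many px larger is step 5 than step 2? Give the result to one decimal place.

Step 2: 20.0 × 1.212² = 29.379px
Step 5: 20.0 × 1.212⁵ = 52.305px
Difference: 52.305 − 29.379 = 22.926px

22.9px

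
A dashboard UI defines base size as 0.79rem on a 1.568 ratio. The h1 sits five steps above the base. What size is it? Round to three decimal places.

0.79 × 1.568⁵ = 0.79 × 9.47830 ≈ 7.488

7.488rem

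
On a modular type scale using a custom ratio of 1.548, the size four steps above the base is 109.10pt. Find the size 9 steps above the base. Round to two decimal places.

969.79pt

The gap is 9 − (4) = 5 steps, so the factor is 1.548^5.
109.10 × 1.548⁵ = 109.10 × 8.88904 ≈ 969.794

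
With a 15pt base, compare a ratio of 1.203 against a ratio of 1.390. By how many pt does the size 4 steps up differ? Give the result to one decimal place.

At 1.203: 15.0 × 1.203⁴ = 31.416pt
At 1.390: 15.0 × 1.390⁴ = 55.995pt
Difference: 55.995 − 31.416 = 24.579pt

24.6pt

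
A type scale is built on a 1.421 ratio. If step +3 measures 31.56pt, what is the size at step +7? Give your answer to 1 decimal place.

128.7pt

The gap is 7 − (3) = 4 steps, so the factor is 1.421^4.
31.56 × 1.421⁴ = 31.56 × 4.07733 ≈ 128.681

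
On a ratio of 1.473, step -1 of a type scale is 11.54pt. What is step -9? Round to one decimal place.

0.5pt

The gap is -9 − (-1) = -8 steps, so the factor is 1.473^-8.
11.54 ÷ 1.473⁸ = 11.54 ÷ 22.16266 ≈ 0.521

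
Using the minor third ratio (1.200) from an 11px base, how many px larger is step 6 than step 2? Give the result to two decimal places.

Step 2: 11.0 × 1.200² = 15.8400px
Step 6: 11.0 × 1.200⁶ = 32.8458px
Difference: 32.8458 − 15.8400 = 17.0058px

17.01px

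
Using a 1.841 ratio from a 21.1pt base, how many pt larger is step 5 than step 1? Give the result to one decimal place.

Step 1: 21.1 × 1.841 = 38.845pt
Step 5: 21.1 × 1.841⁵ = 446.222pt
Difference: 446.222 − 38.845 = 407.377pt

407.4pt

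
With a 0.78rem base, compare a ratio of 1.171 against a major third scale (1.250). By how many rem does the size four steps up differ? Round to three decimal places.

At 1.171: 0.78 × 1.171⁴ = 1.46664rem
Major third: 0.78 × 1.250⁴ = 1.90430rem
Difference: 1.90430 − 1.46664 = 0.43766rem

0.438rem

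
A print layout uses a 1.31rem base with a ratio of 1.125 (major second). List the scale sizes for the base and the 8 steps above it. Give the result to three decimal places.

1.310rem, 1.474rem, 1.658rem, 1.865rem, 2.098rem, 2.361rem, 2.656rem, 2.988rem, 3.361rem

Step 0: 1.31rem
Step 1: 1.31 × 1.125 = 1.474
Step 2: 1.31 × 1.125² = 1.658
Step 3: 1.31 × 1.125³ = 1.865
Step 4: 1.31 × 1.125⁴ = 2.098
Step 5: 1.31 × 1.125⁵ = 2.361
Step 6: 1.31 × 1.125⁶ = 2.656
Step 7: 1.31 × 1.125⁷ = 2.988
Step 8: 1.31 × 1.125⁸ = 3.361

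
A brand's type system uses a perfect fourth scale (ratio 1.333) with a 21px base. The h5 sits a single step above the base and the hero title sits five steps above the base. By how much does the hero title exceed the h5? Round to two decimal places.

60.39px

Step 1: 21.0 × 1.333 = 27.9930px
Step 5: 21.0 × 1.333⁵ = 88.3833px
Difference: 88.3833 − 27.9930 = 60.3903px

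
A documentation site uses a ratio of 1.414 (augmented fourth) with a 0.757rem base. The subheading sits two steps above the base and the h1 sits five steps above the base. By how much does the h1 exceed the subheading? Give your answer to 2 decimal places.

2.77rem

Step 2: 0.757 × 1.414² = 1.5135rem
Step 5: 0.757 × 1.414⁵ = 4.2790rem
Difference: 4.2790 − 1.5135 = 2.7655rem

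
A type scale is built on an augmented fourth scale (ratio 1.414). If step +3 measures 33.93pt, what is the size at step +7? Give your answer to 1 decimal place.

135.6pt

33.93 × 1.414⁴ = 33.93 × 3.99758 ≈ 135.638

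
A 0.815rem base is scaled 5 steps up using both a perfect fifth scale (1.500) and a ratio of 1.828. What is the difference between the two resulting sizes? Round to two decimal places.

10.45rem

Perfect fifth: 0.815 × 1.500⁵ = 6.1889rem
At 1.828: 0.815 × 1.828⁵ = 16.6356rem
Difference: 16.6356 − 6.1889 = 10.4467rem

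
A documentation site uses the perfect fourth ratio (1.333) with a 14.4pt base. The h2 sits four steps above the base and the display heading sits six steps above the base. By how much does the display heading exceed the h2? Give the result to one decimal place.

Step 4: 14.4 × 1.333⁴ = 45.466pt
Step 6: 14.4 × 1.333⁶ = 80.787pt
Difference: 80.787 − 45.466 = 35.321pt

35.3pt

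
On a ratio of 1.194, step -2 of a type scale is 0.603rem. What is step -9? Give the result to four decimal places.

0.603 ÷ 1.194⁷ = 0.603 ÷ 3.45964 ≈ 0.1743

0.1743rem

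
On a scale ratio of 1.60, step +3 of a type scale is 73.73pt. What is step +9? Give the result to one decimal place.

1237.0pt

The gap is 9 − (3) = 6 steps, so the factor is 1.60^6.
73.73 × 1.60⁶ = 73.73 × 16.77722 ≈ 1236.984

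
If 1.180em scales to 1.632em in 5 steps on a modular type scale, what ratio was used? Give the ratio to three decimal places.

1.067

The ratio satisfies 1.180 × r⁵ = 1.632, so r = (1.632 / 1.180)^(1/5).
r = 1.3831^(1/5) ≈ 1.0670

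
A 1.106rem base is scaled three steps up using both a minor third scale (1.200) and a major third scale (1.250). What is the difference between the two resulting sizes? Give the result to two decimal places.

0.25rem

Minor third: 1.106 × 1.200³ = 1.9112rem
Major third: 1.106 × 1.250³ = 2.1602rem
Difference: 2.1602 − 1.9112 = 0.2490rem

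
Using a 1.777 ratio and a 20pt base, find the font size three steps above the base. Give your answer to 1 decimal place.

Every step multiplies by the scale ratio.
20.0 × 1.777³ = 20.0 × 5.61128 ≈ 112.23

112.2pt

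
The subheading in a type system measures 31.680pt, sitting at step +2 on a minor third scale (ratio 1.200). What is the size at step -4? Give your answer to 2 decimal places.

The gap is -4 − (2) = -6 steps, so the factor is 1.200^-6.
31.680 ÷ 1.200⁶ = 31.680 ÷ 2.98598 ≈ 10.610

10.61pt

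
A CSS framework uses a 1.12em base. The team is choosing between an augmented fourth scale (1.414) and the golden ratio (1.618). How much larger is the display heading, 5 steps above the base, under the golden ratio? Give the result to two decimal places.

Augmented fourth: 1.12 × 1.414⁵ = 6.3309em
Golden ratio: 1.12 × 1.618⁵ = 12.4197em
Difference: 12.4197 − 6.3309 = 6.0888em

6.09em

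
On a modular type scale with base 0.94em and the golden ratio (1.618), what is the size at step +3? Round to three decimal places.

0.94 × 1.618³ = 0.94 × 4.23580 ≈ 3.982

3.982em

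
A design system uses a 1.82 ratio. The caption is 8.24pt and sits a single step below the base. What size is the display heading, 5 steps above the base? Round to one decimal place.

8.24 × 1.82⁶ = 8.24 × 36.34363 ≈ 299.472

299.5pt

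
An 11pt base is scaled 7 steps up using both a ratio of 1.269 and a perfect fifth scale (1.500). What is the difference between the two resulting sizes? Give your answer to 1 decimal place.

At 1.269: 11.0 × 1.269⁷ = 58.294pt
Perfect fifth: 11.0 × 1.500⁷ = 187.945pt
Difference: 187.945 − 58.294 = 129.651pt

129.7pt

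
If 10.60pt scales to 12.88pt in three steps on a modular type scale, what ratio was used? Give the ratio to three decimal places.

1.067

r³ = 12.88 / 10.60, so r = (12.88/10.60)^(1/3).
r = 1.2151^(1/3) ≈ 1.0671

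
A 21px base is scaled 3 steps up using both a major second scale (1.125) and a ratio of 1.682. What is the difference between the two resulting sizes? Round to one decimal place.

70.0px

Major second: 21.0 × 1.125³ = 29.900px
At 1.682: 21.0 × 1.682³ = 99.930px
Difference: 99.930 − 29.900 = 70.030px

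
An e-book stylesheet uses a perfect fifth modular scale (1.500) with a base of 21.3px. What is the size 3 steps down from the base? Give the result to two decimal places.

Each step on a modular scale multiplies by the ratio, so the size n steps from the base is base × ratioⁿ.
21.3 ÷ 1.500³ = 21.3 ÷ 3.37500 ≈ 6.31

6.31px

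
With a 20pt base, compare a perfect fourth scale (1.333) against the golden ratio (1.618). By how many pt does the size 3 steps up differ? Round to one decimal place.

Perfect fourth: 20.0 × 1.333³ = 47.372pt
Golden ratio: 20.0 × 1.618³ = 84.716pt
Difference: 84.716 − 47.372 = 37.344pt

37.3pt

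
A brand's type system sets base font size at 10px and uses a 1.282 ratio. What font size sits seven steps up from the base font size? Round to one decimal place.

10.0 × 1.282⁷ = 10.0 × 5.69136 ≈ 56.91

56.9px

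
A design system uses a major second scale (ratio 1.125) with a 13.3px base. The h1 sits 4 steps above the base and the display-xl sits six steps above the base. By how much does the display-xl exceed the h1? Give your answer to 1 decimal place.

Step 4: 13.3 × 1.125⁴ = 21.304px
Step 6: 13.3 × 1.125⁶ = 26.963px
Difference: 26.963 − 21.304 = 5.659px

5.7px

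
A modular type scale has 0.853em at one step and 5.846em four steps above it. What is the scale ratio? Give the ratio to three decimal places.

r⁴ = 5.846 / 0.853, so r = (5.846/0.853)^(1/4).
r = 6.8535^(1/4) ≈ 1.6180

1.618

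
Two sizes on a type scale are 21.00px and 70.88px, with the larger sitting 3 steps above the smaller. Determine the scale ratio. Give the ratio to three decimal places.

r³ = 70.88 / 21.00, so r = (70.88/21.00)^(1/3).
r = 3.3752^(1/3) ≈ 1.5000

1.500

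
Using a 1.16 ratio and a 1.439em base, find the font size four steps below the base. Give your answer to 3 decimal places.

1.439 ÷ 1.16⁴ = 1.439 ÷ 1.81064 ≈ 0.795

0.795em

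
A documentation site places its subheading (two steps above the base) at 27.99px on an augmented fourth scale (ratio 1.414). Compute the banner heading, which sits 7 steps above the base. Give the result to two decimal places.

158.22px

27.99 × 1.414⁵ = 27.99 × 5.65258 ≈ 158.216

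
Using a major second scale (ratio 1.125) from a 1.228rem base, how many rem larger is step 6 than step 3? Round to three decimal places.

Step 3: 1.228 × 1.125³ = 1.74846rem
Step 6: 1.228 × 1.125⁶ = 2.48951rem
Difference: 2.48951 − 1.74846 = 0.74105rem

0.741rem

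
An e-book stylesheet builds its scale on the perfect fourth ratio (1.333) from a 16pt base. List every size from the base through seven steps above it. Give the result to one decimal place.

16.0pt, 21.3pt, 28.4pt, 37.9pt, 50.5pt, 67.3pt, 89.8pt, 119.7pt

Step 0: 16pt
Step 1: 16.0 × 1.333 = 21.3
Step 2: 16.0 × 1.333² = 28.4
Step 3: 16.0 × 1.333³ = 37.9
Step 4: 16.0 × 1.333⁴ = 50.5
Step 5: 16.0 × 1.333⁵ = 67.3
Step 6: 16.0 × 1.333⁶ = 89.8
Step 7: 16.0 × 1.333⁷ = 119.7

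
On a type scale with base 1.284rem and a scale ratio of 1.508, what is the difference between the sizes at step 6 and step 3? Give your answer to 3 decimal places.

10.697rem

Step 3: 1.284 × 1.508³ = 4.40321rem
Step 6: 1.284 × 1.508⁶ = 15.09987rem
Difference: 15.09987 − 4.40321 = 10.69666rem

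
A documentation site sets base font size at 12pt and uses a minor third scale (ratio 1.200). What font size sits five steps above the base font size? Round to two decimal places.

29.86pt

A modular type scale is a geometric sequence: sizeₙ = base × rⁿ.
12.0 × 1.200⁵ = 12.0 × 2.48832 ≈ 29.86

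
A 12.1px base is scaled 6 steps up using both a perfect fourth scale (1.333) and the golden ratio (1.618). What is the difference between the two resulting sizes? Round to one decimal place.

Perfect fourth: 12.1 × 1.333⁶ = 67.884px
Golden ratio: 12.1 × 1.618⁶ = 217.098px
Difference: 217.098 − 67.884 = 149.214px

149.2px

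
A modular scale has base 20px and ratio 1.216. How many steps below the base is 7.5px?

1.216ⁿ = 20 / 7.5 = 2.6667
n = ln(2.6667) / ln(1.216) = 0.9808 / 0.1956 ≈ 5.02

5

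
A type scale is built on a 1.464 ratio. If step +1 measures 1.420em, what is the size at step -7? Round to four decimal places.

1.420 ÷ 1.464⁸ = 1.420 ÷ 21.10224 ≈ 0.0673

0.0673em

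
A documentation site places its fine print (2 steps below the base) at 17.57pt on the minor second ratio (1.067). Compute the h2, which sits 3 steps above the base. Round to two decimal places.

17.57 × 1.067⁵ = 17.57 × 1.38300 ≈ 24.299

24.30pt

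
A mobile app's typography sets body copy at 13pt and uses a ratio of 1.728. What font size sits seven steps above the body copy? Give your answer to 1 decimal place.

A modular type scale is a geometric sequence: sizeₙ = base × rⁿ.
13.0 × 1.728⁷ = 13.0 × 46.00512 ≈ 598.07

598.1pt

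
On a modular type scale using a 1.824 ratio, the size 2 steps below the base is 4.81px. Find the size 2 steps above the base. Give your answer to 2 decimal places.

The gap is 2 − (-2) = 4 steps, so the factor is 1.824^4.
4.81 × 1.824⁴ = 4.81 × 11.06877 ≈ 53.241

53.24px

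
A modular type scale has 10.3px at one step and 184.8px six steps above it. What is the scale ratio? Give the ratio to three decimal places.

1.618

r⁶ = 184.8 / 10.3, so r = (184.8/10.3)^(1/6).
r = 17.9417^(1/6) ≈ 1.6180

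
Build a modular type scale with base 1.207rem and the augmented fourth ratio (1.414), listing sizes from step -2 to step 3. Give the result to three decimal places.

Step -2: 1.207 ÷ 1.414² = 0.604
Step -1: 1.207 ÷ 1.414 = 0.854
Step 0: 1.207rem
Step 1: 1.207 × 1.414 = 1.707
Step 2: 1.207 × 1.414² = 2.413
Step 3: 1.207 × 1.414³ = 3.412

0.604rem, 0.854rem, 1.207rem, 1.707rem, 2.413rem, 3.412rem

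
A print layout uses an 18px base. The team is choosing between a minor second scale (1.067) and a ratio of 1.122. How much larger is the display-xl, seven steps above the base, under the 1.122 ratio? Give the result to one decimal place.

12.0px

Minor second: 18.0 × 1.067⁷ = 28.342px
At 1.122: 18.0 × 1.122⁷ = 40.292px
Difference: 40.292 − 28.342 = 11.950px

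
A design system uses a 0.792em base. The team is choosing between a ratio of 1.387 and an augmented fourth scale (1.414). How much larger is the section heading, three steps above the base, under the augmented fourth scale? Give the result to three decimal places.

0.126em

At 1.387: 0.792 × 1.387³ = 2.11327em
Augmented fourth: 0.792 × 1.414³ = 2.23910em
Difference: 2.23910 − 2.11327 = 0.12583em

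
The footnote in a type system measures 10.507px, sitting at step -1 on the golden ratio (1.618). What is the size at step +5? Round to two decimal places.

10.507 × 1.618⁶ = 10.507 × 17.94201 ≈ 188.517

188.52px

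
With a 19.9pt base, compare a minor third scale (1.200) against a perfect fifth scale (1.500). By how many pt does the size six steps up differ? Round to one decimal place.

167.3pt

Minor third: 19.9 × 1.200⁶ = 59.421pt
Perfect fifth: 19.9 × 1.500⁶ = 226.673pt
Difference: 226.673 − 59.421 = 167.252pt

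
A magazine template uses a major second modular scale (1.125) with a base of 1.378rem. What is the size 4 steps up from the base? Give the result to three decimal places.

2.207rem

1.378 × 1.125⁴ = 1.378 × 1.60181 ≈ 2.207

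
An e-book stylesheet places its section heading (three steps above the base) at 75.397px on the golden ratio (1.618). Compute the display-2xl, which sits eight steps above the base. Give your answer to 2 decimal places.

The gap is 8 − (3) = 5 steps, so the factor is 1.618^5.
75.397 × 1.618⁵ = 75.397 × 11.08901 ≈ 836.078

836.08px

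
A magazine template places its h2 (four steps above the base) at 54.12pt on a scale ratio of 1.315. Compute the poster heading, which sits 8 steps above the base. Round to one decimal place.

161.8pt

54.12 × 1.315⁴ = 54.12 × 2.99022 ≈ 161.831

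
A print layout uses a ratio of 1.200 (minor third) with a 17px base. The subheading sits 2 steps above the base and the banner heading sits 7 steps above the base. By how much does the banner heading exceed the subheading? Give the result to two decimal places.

Step 2: 17.0 × 1.200² = 24.4800px
Step 7: 17.0 × 1.200⁷ = 60.9141px
Difference: 60.9141 − 24.4800 = 36.4341px

36.43px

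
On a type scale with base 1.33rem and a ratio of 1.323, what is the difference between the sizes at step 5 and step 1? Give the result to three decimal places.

3.631rem

Step 1: 1.33 × 1.323 = 1.75959rem
Step 5: 1.33 × 1.323⁵ = 5.39077rem
Difference: 5.39077 − 1.75959 = 3.63118rem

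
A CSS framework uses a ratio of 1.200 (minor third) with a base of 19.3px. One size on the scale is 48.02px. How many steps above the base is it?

1.200ⁿ = 48.02 / 19.3 = 2.4881
n = ln(2.4881) / ln(1.200) = 0.9115 / 0.1823 ≈ 5.00

5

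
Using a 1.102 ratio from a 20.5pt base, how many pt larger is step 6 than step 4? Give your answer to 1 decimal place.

6.5pt

Step 4: 20.5 × 1.102⁴ = 30.233pt
Step 6: 20.5 × 1.102⁶ = 36.715pt
Difference: 36.715 − 30.233 = 6.482pt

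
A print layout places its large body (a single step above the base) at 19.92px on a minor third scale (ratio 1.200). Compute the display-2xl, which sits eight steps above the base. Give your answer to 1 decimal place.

71.4px

Moving from step +1 to step +8 is 7 steps up, so multiply by r⁷.
19.92 × 1.200⁷ = 19.92 × 3.58318 ≈ 71.377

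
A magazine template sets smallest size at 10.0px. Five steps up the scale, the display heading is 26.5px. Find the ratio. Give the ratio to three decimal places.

r⁵ = 26.5 / 10.0, so r = (26.5/10.0)^(1/5).
r = 2.6500^(1/5) ≈ 1.2152

1.215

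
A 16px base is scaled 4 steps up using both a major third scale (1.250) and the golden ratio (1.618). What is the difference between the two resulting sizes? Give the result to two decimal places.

Major third: 16.0 × 1.250⁴ = 39.0625px
Golden ratio: 16.0 × 1.618⁴ = 109.6564px
Difference: 109.6564 − 39.0625 = 70.5939px

70.59px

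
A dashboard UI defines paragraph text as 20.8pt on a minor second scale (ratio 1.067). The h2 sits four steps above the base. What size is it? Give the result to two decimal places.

20.8 × 1.067⁴ = 20.8 × 1.29616 ≈ 26.96

26.96pt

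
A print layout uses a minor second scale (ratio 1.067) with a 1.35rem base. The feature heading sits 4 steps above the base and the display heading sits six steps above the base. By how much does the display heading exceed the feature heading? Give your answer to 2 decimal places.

0.24rem

Step 4: 1.35 × 1.067⁴ = 1.7498rem
Step 6: 1.35 × 1.067⁶ = 1.9921rem
Difference: 1.9921 − 1.7498 = 0.2423rem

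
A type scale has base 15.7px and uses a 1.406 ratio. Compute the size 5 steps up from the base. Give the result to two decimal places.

Each step on a modular scale multiplies by the ratio, so the size n steps from the base is base × ratioⁿ.
15.7 × 1.406⁵ = 15.7 × 5.49448 ≈ 86.26

86.26px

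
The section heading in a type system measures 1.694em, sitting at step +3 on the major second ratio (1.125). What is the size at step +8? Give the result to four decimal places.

Moving from step +3 to step +8 is 5 steps up, so multiply by r⁵.
1.694 × 1.125⁵ = 1.694 × 1.80203 ≈ 3.0526

3.0526em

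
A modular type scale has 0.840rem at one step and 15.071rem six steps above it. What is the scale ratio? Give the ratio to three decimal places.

1.618

The ratio satisfies 0.840 × r⁶ = 15.071, so r = (15.071 / 0.840)^(1/6).
r = 17.9417^(1/6) ≈ 1.6180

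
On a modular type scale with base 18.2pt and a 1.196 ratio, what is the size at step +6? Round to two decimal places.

53.27pt

A modular type scale is a geometric sequence: sizeₙ = base × rⁿ.
18.2 × 1.196⁶ = 18.2 × 2.92676 ≈ 53.27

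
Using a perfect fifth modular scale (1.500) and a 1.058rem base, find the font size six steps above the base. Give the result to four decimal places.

12.0513rem

Each step on a modular scale multiplies by the ratio, so the size n steps from the base is base × ratioⁿ.
1.058 × 1.500⁶ = 1.058 × 11.39062 ≈ 12.0513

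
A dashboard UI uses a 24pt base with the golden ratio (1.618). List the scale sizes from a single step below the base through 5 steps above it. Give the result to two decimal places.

Step -1: 24.0 ÷ 1.618 = 14.83
Step 0: 24pt
Step 1: 24.0 × 1.618 = 38.83
Step 2: 24.0 × 1.618² = 62.83
Step 3: 24.0 × 1.618³ = 101.66
Step 4: 24.0 × 1.618⁴ = 164.48
Step 5: 24.0 × 1.618⁵ = 266.14

14.83pt, 24.00pt, 38.83pt, 62.83pt, 101.66pt, 164.48pt, 266.14pt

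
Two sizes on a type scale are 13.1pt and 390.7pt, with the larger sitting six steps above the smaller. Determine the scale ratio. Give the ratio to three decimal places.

1.761

The ratio satisfies 13.1 × r⁶ = 390.7, so r = (390.7 / 13.1)^(1/6).
r = 29.8244^(1/6) ≈ 1.7610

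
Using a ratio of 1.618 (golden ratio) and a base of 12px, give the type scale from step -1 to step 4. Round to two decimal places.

7.42px, 12.00px, 19.42px, 31.42px, 50.83px, 82.24px

Step -1: 12.0 ÷ 1.618 = 7.42
Step 0: 12px
Step 1: 12.0 × 1.618 = 19.42
Step 2: 12.0 × 1.618² = 31.42
Step 3: 12.0 × 1.618³ = 50.83
Step 4: 12.0 × 1.618⁴ = 82.24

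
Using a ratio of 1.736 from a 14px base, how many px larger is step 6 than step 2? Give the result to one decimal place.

341.0px

Step 2: 14.0 × 1.736² = 42.192px
Step 6: 14.0 × 1.736⁶ = 383.201px
Difference: 383.201 − 42.192 = 341.009px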